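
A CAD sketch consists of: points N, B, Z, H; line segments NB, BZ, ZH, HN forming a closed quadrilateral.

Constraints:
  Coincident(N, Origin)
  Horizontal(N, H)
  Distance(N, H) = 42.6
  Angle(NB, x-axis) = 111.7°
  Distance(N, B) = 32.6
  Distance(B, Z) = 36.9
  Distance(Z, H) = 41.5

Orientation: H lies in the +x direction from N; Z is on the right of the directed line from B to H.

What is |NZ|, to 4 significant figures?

4.310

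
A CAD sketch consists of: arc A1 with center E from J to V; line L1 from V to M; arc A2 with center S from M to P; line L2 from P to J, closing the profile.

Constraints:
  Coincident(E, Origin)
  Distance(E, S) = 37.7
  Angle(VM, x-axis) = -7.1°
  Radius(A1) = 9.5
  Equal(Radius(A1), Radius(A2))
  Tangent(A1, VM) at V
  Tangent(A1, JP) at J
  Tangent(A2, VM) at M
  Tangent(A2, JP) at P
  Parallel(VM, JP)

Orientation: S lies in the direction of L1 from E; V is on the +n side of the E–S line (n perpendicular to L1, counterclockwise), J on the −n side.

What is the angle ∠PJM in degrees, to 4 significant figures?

26.75°

The slot axis is L1's direction at -7.1°, so u = (cos -7.1°, sin -7.1°) = (0.9923, -0.1236) and n = (−sin -7.1°, cos -7.1°) = (0.1236, 0.9923). E is at the origin and S lies 37.7 along u from E, so S = 37.7·u = (37.41, -4.660). Tangency of A1 to both parallel lines with radius 9.5 puts V and J at E ± 9.5·n: V = (1.174, 9.427), J = (-1.174, -9.427). Equal radii place M and P the same way about S: M = S + 9.5·n = (38.59, 4.767), P = S − 9.5·n = (36.24, -14.09). Then cos ∠PJM = JP·JM / (|JP||JM|), giving 26.75°.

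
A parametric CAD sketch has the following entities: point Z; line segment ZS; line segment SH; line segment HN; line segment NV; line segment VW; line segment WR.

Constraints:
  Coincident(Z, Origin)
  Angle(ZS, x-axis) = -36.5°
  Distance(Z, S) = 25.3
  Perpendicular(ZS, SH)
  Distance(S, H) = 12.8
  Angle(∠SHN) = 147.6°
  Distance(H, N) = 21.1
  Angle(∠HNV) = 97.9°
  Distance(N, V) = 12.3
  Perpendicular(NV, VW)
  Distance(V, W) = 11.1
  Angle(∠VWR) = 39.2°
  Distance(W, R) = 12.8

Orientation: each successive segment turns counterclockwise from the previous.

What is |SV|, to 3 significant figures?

34.0

Z is at the origin; ZS runs at -36.5° with length 25.3, so S = (20.3, -15.0). ZS ⟂ SH, so SH runs at 53.5°; with |SH| = 12.8, H = (28.0, -4.76). ∠SHN = 147.6° gives HN at 85.9° from the x-axis; with |HN| = 21.1, N = (29.5, 16.3). ∠HNV = 97.9° gives NV at 168° from the x-axis; with |NV| = 12.3, V = (17.4, 18.8). Then |SV| = |V − S| = 34.0.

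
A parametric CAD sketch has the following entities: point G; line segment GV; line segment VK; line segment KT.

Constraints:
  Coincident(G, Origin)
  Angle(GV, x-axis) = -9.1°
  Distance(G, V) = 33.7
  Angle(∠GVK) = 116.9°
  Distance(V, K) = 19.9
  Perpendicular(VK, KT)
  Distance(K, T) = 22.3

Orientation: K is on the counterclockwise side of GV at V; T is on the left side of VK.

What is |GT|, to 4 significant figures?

35.99

∠GVK = 116.9°, so VK runs at -9.1° + (180° − 116.9°) = 54.00° from the x-axis; with |VK| = 19.9, K = V + 19.9·(cos 54.00°, sin 54.00°) = (44.97, 10.77). The perpendicularity gives KT at right angles to VK; with |KT| = 22.3 on the left of VK, T = K + 22.3·(-0.8090, 0.5878) = (26.93, 23.88). Then |GT| = |T − G| = 35.99.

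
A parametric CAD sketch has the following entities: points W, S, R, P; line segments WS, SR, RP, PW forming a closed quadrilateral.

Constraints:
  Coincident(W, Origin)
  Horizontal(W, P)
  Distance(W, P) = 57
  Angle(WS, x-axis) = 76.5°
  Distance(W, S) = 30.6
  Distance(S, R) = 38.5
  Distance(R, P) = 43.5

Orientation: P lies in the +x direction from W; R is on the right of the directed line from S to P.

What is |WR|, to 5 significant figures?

16.389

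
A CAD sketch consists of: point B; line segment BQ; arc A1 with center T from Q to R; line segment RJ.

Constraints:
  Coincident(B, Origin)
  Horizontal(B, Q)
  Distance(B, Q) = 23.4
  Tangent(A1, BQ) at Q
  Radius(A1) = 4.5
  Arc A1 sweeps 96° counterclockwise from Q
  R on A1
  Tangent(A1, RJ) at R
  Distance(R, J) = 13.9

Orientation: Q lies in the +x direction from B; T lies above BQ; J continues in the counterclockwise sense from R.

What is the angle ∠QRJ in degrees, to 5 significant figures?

132.00°

B is at the origin; B and Q share the same y with |BQ| = 23.4 and Q on the +x side, so Q = (23.400, 0.0000). A1 meets BQ tangentially, so TQ is at right angles to BQ, so T = Q + (0, 4.5) = (23.400, 4.5000). On A1, Q sits at bearing -90° from T; a 96° counterclockwise sweep puts R at bearing 6°, so R = T + 4.5·(cos 6°, sin 6°) = (27.875, 4.9704). Tangency of A1 to RJ means the radius TR is perpendicular to RJ, so RJ runs along (−sin 6°, cos 6°); with |RJ| = 13.9, J = (26.422, 18.794). Then cos ∠QRJ = RQ·RJ / (|RQ||RJ|), giving 132.00°.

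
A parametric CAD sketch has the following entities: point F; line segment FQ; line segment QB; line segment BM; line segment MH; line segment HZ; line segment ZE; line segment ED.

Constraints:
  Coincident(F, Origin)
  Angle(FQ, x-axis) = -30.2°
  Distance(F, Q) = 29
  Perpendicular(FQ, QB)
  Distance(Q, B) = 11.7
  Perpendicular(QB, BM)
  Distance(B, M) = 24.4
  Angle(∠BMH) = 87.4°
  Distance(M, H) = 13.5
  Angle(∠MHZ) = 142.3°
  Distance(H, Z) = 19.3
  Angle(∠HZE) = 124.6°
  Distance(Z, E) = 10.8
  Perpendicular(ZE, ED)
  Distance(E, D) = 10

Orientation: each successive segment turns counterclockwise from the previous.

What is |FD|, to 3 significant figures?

28.0

∠HZE = 124.6° gives ZE at -24.5° from the x-axis; with |ZE| = 10.8, E = (16.8, -27.6). ZE is perpendicular to ED, so ED runs at 65.5°; with |ED| = 10.0, D = (21.0, -18.5). Then |FD| = |D − F| = 28.0.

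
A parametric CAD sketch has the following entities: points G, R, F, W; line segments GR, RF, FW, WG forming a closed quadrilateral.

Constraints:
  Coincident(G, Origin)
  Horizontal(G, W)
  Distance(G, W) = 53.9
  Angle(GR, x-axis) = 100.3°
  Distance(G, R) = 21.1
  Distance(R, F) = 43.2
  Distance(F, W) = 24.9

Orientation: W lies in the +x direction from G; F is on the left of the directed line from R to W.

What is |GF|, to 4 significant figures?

44.33

G is at the origin; GW is horizontal with |GW| = 53.9 and W in +x, so W = (53.9, 0). GR runs at 100.3° with |GR| = 21.1, so R = (-3.773, 20.76). F is determined by |RF| = 43.2 and |FW| = 24.9 together: it lies at the intersection of circle(R, 43.2) and circle(W, 24.9). With |RW| = 61.30, the foot of the radical line on RW is 40.81 from R and the perpendicular offset is √(43.2² − 40.81²) = 14.16. Taking the left-of-RW solution: F = (39.42, 20.26).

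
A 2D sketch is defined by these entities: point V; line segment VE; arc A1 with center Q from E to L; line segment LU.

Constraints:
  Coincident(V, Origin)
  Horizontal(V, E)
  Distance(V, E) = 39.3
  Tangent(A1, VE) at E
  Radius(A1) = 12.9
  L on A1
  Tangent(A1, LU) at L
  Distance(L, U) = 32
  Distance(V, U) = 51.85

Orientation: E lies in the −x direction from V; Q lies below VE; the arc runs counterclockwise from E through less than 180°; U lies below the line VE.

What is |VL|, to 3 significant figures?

53.2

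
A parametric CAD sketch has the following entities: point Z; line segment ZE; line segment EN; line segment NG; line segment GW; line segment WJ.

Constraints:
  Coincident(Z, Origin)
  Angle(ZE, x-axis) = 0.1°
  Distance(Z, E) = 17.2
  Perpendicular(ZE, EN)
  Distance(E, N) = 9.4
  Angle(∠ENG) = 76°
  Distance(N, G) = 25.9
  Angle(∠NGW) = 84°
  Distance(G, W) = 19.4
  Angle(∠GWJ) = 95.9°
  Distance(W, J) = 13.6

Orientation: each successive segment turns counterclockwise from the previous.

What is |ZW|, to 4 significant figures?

15.15

Z is at the origin; ZE runs at 0.1° with length 17.2, so E = (17.20, 0.03002). ZE ⟂ EN, so EN runs at 90.10°; with |EN| = 9.4, N = (17.18, 9.430). ∠ENG = 76.0° gives NG at -165.9° from the x-axis; with |NG| = 25.9, G = (-7.936, 3.120). ∠NGW = 84.0° gives GW at -69.90° from the x-axis; with |GW| = 19.4, W = (-1.269, -15.10). Then |ZW| = |W − Z| = 15.15.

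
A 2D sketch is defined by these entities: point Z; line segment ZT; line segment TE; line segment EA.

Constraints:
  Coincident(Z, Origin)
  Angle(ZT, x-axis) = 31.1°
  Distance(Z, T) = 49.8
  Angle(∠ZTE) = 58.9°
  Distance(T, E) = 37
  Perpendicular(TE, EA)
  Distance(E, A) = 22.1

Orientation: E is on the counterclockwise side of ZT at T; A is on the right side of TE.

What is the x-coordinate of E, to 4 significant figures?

9.913

Z is at the origin; ZT runs at 31.1° with length 49.8, so T = 49.8·(cos 31.1°, sin 31.1°) = (42.64, 25.72). ∠ZTE = 58.9°, so TE runs at 31.1° + (180° − 58.9°) = 152.2° from the x-axis; with |TE| = 37.0, E = T + 37.0·(cos 152.2°, sin 152.2°) = (9.913, 42.98). So E.x = 9.913.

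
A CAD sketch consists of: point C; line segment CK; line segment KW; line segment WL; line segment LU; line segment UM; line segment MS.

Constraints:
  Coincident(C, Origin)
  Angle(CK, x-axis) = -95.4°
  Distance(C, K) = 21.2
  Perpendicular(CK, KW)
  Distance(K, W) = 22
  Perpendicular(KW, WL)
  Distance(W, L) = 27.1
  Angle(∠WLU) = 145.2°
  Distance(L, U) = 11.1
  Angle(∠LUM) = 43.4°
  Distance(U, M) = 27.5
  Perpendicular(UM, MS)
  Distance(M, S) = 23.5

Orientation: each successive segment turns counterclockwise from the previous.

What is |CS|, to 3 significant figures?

38.2

C is at the origin; CK runs at -95.4° with length 21.2, so K = (-2.00, -21.1). The perpendicularity gives KW at right angles to CK, so KW runs at -5.40°; with |KW| = 22.0, W = (19.9, -23.2). The perpendicularity gives WL at right angles to KW, so WL runs at 84.6°; with |WL| = 27.1, L = (22.5, 3.80). ∠WLU = 145.2° gives LU at 119° from the x-axis; with |LU| = 11.1, U = (17.0, 13.5). ∠LUM = 43.4° gives UM at -104° from the x-axis; with |UM| = 27.5, M = (10.4, -13.2). The perpendicularity gives MS at right angles to UM, so MS runs at -14.0°; with |MS| = 23.5, S = (33.2, -18.9). Then |CS| = |S − C| = 38.2.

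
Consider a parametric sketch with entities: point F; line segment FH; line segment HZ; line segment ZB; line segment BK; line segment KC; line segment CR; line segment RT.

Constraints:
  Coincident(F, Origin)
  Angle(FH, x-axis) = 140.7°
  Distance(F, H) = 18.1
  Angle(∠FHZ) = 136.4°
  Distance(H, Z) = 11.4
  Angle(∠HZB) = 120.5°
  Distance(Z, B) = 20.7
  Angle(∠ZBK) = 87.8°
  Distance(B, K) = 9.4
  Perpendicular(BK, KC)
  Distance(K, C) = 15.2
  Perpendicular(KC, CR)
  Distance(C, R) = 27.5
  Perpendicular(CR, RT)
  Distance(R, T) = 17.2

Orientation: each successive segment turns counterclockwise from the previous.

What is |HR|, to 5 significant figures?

30.913

F is at the origin; FH runs at 140.7° with length 18.1, so H = (-14.007, 11.464). ∠FHZ = 136.4° gives HZ at -175.70° from the x-axis; with |HZ| = 11.4, Z = (-25.374, 10.609). ∠HZB = 120.5° gives ZB at -116.20° from the x-axis; with |ZB| = 20.7, B = (-34.514, -7.9638). ∠ZBK = 87.8° gives BK at -24.000° from the x-axis; with |BK| = 9.4, K = (-25.926, -11.787). BK ⟂ KC, so KC runs at 66.000°; with |KC| = 15.2, C = (-19.744, 2.0988). The perpendicularity gives CR at right angles to KC, so CR runs at 156.00°; with |CR| = 27.5, R = (-44.866, 13.284). Then |HR| = |R − H| = 30.913.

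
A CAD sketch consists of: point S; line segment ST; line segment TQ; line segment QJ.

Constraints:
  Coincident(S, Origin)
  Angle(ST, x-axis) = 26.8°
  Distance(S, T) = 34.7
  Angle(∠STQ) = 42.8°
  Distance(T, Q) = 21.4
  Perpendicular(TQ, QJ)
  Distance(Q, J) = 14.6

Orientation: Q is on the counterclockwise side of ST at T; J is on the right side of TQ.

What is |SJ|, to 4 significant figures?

38.39

S is at the origin; ST runs at 26.8° with length 34.7, so T = 34.7·(cos 26.8°, sin 26.8°) = (30.97, 15.65). ∠STQ = 42.8°, so TQ runs at 26.8° + (180° − 42.8°) = 164.0° from the x-axis; with |TQ| = 21.4, Q = T + 21.4·(cos 164.0°, sin 164.0°) = (10.40, 21.54). TQ ⟂ QJ; with |QJ| = 14.6 on the right of TQ, J = Q + 14.6·(0.2756, 0.9613) = (14.43, 35.58). Then |SJ| = |J − S| = 38.39.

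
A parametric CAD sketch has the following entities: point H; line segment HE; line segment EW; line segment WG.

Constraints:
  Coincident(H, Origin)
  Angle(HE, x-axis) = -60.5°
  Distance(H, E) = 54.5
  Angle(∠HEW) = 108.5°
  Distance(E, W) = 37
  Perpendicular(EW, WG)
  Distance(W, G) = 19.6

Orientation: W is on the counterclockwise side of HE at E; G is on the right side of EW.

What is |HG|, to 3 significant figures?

89.6

∠HEW = 108.5°, so EW runs at -60.5° + (180° − 108.5°) = 11.0° from the x-axis; with |EW| = 37.0, W = E + 37.0·(cos 11.0°, sin 11.0°) = (63.2, -40.4). EW is perpendicular to WG; with |WG| = 19.6 on the right of EW, G = W + 19.6·(0.191, -0.982) = (66.9, -59.6). Then |HG| = |G − H| = 89.6.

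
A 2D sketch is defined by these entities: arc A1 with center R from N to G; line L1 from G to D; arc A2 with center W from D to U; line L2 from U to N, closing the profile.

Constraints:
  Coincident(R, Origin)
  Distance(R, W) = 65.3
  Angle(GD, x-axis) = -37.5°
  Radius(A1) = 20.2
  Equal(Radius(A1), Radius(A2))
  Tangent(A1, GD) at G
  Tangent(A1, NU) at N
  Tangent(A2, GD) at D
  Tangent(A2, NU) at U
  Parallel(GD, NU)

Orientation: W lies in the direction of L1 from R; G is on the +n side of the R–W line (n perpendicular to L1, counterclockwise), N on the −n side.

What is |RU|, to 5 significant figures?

68.353

Tangency of A1 to both parallel lines with radius 20.2 puts G and N at R ± 20.2·n: G = (12.297, 16.026), N = (-12.297, -16.026). Equal radii place D and U the same way about W: D = W + 20.2·n = (64.103, -23.726), U = W − 20.2·n = (39.509, -55.778). Then |RU| = |U − R| = 68.353.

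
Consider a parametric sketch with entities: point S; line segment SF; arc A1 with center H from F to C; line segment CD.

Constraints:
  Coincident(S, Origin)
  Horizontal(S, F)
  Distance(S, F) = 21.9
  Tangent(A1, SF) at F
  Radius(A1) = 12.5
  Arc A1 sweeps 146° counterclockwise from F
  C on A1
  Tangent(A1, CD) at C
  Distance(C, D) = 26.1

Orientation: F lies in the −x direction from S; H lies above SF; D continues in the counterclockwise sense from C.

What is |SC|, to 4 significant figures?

27.30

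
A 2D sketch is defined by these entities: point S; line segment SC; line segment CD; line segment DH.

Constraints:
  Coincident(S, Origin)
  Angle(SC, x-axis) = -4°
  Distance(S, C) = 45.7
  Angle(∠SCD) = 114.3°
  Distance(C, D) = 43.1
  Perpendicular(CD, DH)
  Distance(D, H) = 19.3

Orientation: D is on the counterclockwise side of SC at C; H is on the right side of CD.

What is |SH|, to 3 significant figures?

86.9

S is at the origin; SC runs at -4.0° with length 45.7, so C = 45.7·(cos -4.0°, sin -4.0°) = (45.6, -3.19). ∠SCD = 114.3°, so CD runs at -4.0° + (180° − 114.3°) = 61.7° from the x-axis; with |CD| = 43.1, D = C + 43.1·(cos 61.7°, sin 61.7°) = (66.0, 34.8). CD ⟂ DH; with |DH| = 19.3 on the right of CD, H = D + 19.3·(0.880, -0.474) = (83.0, 25.6). Then |SH| = |H − S| = 86.9.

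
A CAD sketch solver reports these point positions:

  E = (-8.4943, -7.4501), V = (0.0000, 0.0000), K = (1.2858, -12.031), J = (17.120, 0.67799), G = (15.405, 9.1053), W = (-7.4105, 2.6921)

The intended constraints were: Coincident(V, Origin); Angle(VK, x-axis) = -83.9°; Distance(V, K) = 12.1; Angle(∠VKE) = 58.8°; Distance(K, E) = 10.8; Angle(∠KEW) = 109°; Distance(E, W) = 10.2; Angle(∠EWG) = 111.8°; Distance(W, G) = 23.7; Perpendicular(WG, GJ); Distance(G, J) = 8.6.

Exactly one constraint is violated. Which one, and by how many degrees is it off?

Perpendicular(WG, GJ) — off by 4.20°.

V = (0.00, 0.00) ✓; VK at -83.90° ✓; |VK| = 12.10 ✓; ∠VKE = 58.80° ✓; |KE| = 10.80 ✓; ∠KEW = 109.0° ✓; |EW| = 10.20 ✓; ∠EWG = 111.8° ✓; |WG| = 23.70 ✓; ∠(WG, GJ) = 94.20° ✗; |GJ| = 8.600 ✓.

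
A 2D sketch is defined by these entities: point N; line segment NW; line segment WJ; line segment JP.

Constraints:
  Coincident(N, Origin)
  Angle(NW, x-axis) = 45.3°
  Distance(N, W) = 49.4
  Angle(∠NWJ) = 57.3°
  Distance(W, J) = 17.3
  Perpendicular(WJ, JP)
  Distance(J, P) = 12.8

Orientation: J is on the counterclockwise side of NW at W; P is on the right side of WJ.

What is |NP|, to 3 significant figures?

55.2

N is at the origin; NW runs at 45.3° with length 49.4, so W = 49.4·(cos 45.3°, sin 45.3°) = (34.7, 35.1). ∠NWJ = 57.3°, so WJ runs at 45.3° + (180° − 57.3°) = 168° from the x-axis; with |WJ| = 17.3, J = W + 17.3·(cos 168°, sin 168°) = (17.8, 38.7). The perpendicularity gives JP at right angles to WJ; with |JP| = 12.8 on the right of WJ, P = J + 12.8·(0.208, 0.978) = (20.5, 51.2). Then |NP| = |P − N| = 55.2.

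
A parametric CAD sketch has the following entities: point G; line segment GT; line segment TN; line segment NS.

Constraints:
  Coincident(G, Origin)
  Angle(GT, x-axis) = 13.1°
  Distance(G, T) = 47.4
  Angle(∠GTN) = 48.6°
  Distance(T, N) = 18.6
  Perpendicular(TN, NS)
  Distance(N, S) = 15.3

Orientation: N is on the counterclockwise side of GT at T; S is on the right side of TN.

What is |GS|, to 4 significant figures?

52.43

G is at the origin; GT runs at 13.1° with length 47.4, so T = 47.4·(cos 13.1°, sin 13.1°) = (46.17, 10.74). ∠GTN = 48.6°, so TN runs at 13.1° + (180° − 48.6°) = 144.5° from the x-axis; with |TN| = 18.6, N = T + 18.6·(cos 144.5°, sin 144.5°) = (31.02, 21.54). TN is perpendicular to NS; with |NS| = 15.3 on the right of TN, S = N + 15.3·(0.5807, 0.8141) = (39.91, 34.00). Then |GS| = |S − G| = 52.43.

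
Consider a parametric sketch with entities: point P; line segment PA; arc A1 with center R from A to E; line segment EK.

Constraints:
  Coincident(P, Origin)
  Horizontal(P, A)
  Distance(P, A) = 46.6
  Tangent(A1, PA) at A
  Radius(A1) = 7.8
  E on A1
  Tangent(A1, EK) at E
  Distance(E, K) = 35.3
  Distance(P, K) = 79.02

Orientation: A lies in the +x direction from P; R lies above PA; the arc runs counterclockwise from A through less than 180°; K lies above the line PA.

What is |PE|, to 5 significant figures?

53.467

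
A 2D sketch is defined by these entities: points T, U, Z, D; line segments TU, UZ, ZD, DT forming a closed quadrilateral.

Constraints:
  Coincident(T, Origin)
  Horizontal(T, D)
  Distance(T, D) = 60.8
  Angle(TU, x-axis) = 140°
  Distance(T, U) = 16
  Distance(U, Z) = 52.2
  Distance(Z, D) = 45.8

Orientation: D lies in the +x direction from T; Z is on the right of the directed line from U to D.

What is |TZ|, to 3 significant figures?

36.3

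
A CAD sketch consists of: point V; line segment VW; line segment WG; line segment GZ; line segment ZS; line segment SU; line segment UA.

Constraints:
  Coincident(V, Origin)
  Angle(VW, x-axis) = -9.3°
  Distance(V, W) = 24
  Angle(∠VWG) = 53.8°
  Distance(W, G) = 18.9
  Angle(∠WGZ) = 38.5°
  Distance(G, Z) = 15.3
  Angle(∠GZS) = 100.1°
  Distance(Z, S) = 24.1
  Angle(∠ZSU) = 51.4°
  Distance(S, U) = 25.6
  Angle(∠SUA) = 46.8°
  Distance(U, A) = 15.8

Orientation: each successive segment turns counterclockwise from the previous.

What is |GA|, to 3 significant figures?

13.7

V is at the origin; VW runs at -9.3° with length 24.0, so W = (23.7, -3.88). ∠VWG = 53.8° gives WG at 117° from the x-axis; with |WG| = 18.9, G = (15.1, 13.0). ∠WGZ = 38.5° gives GZ at -102° from the x-axis; with |GZ| = 15.3, Z = (12.1, -2.01). ∠GZS = 100.1° gives ZS at -21.7° from the x-axis; with |ZS| = 24.1, S = (34.4, -10.9). ∠ZSU = 51.4° gives SU at 107° from the x-axis; with |SU| = 25.6, U = (27.0, 13.6). ∠SUA = 46.8° gives UA at -120° from the x-axis; with |UA| = 15.8, A = (19.1, -0.124). Then |GA| = |A − G| = 13.7.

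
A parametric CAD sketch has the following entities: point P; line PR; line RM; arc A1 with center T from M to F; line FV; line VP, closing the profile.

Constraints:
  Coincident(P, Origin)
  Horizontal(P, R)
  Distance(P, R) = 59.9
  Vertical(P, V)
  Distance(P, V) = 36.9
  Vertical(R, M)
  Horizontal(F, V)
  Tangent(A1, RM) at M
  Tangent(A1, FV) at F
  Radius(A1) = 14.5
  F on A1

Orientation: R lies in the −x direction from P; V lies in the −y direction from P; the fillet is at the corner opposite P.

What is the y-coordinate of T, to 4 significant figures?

-22.40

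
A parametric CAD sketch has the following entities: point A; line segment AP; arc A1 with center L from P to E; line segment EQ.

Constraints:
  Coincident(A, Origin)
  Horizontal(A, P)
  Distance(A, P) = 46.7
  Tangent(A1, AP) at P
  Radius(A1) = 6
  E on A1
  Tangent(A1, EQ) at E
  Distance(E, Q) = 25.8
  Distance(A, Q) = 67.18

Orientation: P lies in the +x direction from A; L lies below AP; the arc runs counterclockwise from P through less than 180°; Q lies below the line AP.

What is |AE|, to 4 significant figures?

43.72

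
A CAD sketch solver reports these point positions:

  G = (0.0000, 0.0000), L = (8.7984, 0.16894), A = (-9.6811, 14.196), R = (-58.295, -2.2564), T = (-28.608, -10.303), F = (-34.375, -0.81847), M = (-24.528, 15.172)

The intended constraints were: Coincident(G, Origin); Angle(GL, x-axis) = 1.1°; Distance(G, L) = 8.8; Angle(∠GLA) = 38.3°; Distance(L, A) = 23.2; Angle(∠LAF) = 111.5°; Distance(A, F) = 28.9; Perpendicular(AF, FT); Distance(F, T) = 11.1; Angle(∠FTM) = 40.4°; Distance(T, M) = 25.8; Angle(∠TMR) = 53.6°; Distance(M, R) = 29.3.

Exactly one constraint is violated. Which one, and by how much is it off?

Distance(M, R) = 29.3 — off by 8.70.

G = (0.00, 0.00) ✓; GL at 1.100° ✓; |GL| = 8.800 ✓; ∠GLA = 38.30° ✓; |LA| = 23.20 ✓; ∠LAF = 111.5° ✓; |AF| = 28.90 ✓; ∠(AF, FT) = 90.00° ✓; |FT| = 11.10 ✓; ∠FTM = 40.40° ✓; |TM| = 25.80 ✓; ∠TMR = 53.60° ✓; |MR| = 38.00 ✗.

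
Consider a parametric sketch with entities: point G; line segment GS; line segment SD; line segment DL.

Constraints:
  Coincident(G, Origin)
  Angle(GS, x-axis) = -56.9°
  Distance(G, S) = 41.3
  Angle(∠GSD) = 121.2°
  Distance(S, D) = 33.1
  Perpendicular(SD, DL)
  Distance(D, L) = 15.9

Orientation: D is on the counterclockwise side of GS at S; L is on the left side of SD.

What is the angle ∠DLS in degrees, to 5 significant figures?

64.342°

∠GSD = 121.2°, so SD runs at -56.9° + (180° − 121.2°) = 1.9000° from the x-axis; with |SD| = 33.1, D = S + 33.1·(cos 1.9000°, sin 1.9000°) = (55.636, -33.500). SD is perpendicular to DL; with |DL| = 15.9 on the left of SD, L = D + 15.9·(-0.033155, 0.99945) = (55.109, -17.609). Then cos ∠DLS = LD·LS / (|LD||LS|), giving 64.342°.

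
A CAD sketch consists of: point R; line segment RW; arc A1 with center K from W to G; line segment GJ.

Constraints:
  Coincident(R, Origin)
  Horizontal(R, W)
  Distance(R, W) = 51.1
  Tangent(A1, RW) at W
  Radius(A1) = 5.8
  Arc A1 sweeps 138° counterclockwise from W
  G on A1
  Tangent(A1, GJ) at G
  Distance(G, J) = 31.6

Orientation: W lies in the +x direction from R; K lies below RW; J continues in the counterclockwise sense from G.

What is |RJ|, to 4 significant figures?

77.30

On A1, W sits at bearing 90° from K; a 138° counterclockwise sweep puts G at bearing 228°, so G = K + 5.8·(cos 228°, sin 228°) = (47.22, -10.11). Since A1 is tangent to GJ there, KG ⟂ GJ, so GJ runs along (−sin 228°, cos 228°); with |GJ| = 31.6, J = (70.70, -31.25). Then |RJ| = |J − R| = 77.30.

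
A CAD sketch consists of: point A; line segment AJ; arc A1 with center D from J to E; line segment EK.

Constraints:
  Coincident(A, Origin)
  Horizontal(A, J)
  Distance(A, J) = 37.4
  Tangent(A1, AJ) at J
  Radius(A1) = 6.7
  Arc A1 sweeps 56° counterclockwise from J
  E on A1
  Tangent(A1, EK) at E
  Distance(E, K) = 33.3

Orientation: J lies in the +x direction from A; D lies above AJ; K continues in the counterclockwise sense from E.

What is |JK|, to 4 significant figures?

38.97

On A1, J sits at bearing -90° from D; a 56° counterclockwise sweep puts E at bearing -34°, so E = D + 6.7·(cos -34°, sin -34°) = (42.95, 2.953). A1 meets EK tangentially, so DE is at right angles to EK, so EK runs along (−sin -34°, cos -34°); with |EK| = 33.3, K = (61.58, 30.56). Then |JK| = |K − J| = 38.97.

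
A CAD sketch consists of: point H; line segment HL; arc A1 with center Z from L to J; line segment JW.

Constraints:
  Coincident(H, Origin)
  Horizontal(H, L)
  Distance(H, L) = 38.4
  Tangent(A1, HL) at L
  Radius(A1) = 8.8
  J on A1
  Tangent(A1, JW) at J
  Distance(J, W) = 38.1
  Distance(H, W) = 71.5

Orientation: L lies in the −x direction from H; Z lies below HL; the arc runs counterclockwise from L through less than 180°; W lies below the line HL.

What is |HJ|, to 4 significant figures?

47.33

Checks: |ZJ| = 8.800 ✓; ∠(ZJ, JW) = 90.00° ✓; |JW| = 38.10 ✓; |HW| = 71.50 ✓.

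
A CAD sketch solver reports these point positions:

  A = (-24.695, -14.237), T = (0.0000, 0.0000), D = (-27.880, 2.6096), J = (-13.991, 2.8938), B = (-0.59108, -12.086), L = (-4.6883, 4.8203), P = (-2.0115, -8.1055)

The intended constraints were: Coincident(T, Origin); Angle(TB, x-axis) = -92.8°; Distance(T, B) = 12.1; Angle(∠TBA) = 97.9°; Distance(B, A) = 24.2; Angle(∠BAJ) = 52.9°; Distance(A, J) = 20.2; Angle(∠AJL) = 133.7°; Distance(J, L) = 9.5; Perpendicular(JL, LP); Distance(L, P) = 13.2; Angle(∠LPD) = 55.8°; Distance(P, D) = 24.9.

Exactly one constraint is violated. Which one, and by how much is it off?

Distance(P, D) = 24.9 — off by 3.10.

T = (0.00, 0.00) ✓; TB at -92.80° ✓; |TB| = 12.10 ✓; ∠TBA = 97.90° ✓; |BA| = 24.20 ✓; ∠BAJ = 52.90° ✓; |AJ| = 20.20 ✓; ∠AJL = 133.7° ✓; |JL| = 9.500 ✓; ∠(JL, LP) = 90.00° ✓; |LP| = 13.20 ✓; ∠LPD = 55.80° ✓; |PD| = 28.00 ✗.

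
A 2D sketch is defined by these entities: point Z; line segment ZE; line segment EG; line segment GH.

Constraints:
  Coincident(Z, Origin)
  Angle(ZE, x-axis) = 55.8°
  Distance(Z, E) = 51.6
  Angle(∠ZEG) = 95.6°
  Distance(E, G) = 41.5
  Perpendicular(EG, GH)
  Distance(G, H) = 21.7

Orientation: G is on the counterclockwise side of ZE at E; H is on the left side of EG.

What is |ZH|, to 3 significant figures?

55.2

∠ZEG = 95.6°, so EG runs at 55.8° + (180° − 95.6°) = 140° from the x-axis; with |EG| = 41.5, G = E + 41.5·(cos 140°, sin 140°) = (-2.88, 69.2). EG ⟂ GH; with |GH| = 21.7 on the left of EG, H = G + 21.7·(-0.640, -0.768) = (-16.8, 52.6). Then |ZH| = |H − Z| = 55.2.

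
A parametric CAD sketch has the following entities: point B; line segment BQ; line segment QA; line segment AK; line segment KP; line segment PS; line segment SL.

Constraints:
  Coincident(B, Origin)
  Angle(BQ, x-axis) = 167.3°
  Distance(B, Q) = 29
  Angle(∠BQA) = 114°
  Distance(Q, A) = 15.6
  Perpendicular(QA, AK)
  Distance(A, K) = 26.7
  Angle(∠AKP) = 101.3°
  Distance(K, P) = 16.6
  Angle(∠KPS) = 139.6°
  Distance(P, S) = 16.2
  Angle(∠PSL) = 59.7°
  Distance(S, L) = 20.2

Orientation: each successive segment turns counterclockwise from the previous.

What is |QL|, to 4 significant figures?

12.06

B is at the origin; BQ runs at 167.3° with length 29.0, so Q = (-28.29, 6.376). ∠BQA = 114.0° gives QA at -126.7° from the x-axis; with |QA| = 15.6, A = (-37.61, -6.132). QA is perpendicular to AK, so AK runs at -36.70°; with |AK| = 26.7, K = (-16.21, -22.09). ∠AKP = 101.3° gives KP at 42.00° from the x-axis; with |KP| = 16.6, P = (-3.870, -10.98). ∠KPS = 139.6° gives PS at 82.40° from the x-axis; with |PS| = 16.2, S = (-1.727, 5.077). ∠PSL = 59.7° gives SL at -157.3° from the x-axis; with |SL| = 20.2, L = (-20.36, -2.719). Then |QL| = |L − Q| = 12.06.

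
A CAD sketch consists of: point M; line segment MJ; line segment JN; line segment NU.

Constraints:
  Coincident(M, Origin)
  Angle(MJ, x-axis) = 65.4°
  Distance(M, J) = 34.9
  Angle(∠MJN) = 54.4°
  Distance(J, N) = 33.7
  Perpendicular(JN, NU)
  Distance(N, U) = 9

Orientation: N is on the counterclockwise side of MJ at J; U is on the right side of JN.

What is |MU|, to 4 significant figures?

39.70

∠MJN = 54.4°, so JN runs at 65.4° + (180° − 54.4°) = 191.0° from the x-axis; with |JN| = 33.7, N = J + 33.7·(cos 191.0°, sin 191.0°) = (-18.55, 25.30). JN is perpendicular to NU; with |NU| = 9.0 on the right of JN, U = N + 9.0·(-0.1908, 0.9816) = (-20.27, 34.14). Then |MU| = |U − M| = 39.70.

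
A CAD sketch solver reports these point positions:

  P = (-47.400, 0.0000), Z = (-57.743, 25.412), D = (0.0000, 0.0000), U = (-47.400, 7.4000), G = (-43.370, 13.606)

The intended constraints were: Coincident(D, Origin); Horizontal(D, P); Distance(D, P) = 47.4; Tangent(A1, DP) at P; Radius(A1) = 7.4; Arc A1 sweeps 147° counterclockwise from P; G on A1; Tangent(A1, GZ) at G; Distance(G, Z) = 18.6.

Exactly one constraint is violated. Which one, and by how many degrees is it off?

Tangent(A1, GZ) at G — off by 6.40°.

D = (0.00, 0.00) ✓; D.y = 0.00, P.y = 0.00 ✓; |DP| = 47.40 ✓; ∠(UP, PD) = 90.00° ✓; |UP| = 7.400 ✓; bearing(U→G) − bearing(U→P) = 147.0° ✓; |UG| = 7.400 ✓; ∠(UG, GZ) = 96.40° ✗; |GZ| = 18.60 ✓.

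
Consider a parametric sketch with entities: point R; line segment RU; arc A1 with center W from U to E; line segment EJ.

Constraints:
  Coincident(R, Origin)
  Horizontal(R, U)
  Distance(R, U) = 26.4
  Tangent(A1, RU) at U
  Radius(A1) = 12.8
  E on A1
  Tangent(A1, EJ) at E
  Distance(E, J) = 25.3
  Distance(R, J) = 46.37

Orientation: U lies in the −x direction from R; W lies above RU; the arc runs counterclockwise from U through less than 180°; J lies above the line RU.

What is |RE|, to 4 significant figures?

21.97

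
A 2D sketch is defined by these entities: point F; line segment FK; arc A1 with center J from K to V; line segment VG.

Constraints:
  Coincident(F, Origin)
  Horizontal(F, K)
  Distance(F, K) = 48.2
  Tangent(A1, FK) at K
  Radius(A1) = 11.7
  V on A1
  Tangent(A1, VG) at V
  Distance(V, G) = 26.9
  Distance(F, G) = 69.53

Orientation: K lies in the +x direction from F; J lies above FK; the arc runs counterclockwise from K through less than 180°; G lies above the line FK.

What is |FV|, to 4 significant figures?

61.21

F is at the origin; F and K share the same y with |FK| = 48.2 and K on the +x side, so K = (48.20, 0.000). A1 meets FK tangentially, so JK is at right angles to FK, so J = K + (0, 11.7) = (48.20, 11.70). Since JV ⟂ VG (tangency), |JG| = √(11.7² + 26.9²) = 29.33 regardless of where V sits on A1. So G lies on both circle(F, 69.53) and circle(J, 29.33); the above-FK intersection is G = (57.12, 39.65). V is the foot of the tangent from G: V = (59.84, 12.88).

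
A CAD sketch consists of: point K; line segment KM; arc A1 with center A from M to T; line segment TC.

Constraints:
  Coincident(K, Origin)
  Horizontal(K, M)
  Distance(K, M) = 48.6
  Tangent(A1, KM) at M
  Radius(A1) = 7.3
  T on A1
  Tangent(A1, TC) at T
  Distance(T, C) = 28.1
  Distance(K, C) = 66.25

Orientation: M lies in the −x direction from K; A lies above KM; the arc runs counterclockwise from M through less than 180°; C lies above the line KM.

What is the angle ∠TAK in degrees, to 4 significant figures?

37.91°

K is at the origin; K and M share the same y with |KM| = 48.6 and M on the −x side, so M = (-48.60, 0.000). Tangency of A1 to KM means the radius AM is perpendicular to KM, so A = M + (0, 7.3) = (-48.60, 7.300). Since AT ⟂ TC (tangency), |AC| = √(7.3² + 28.1²) = 29.03 regardless of where T sits on A1. So C lies on both circle(K, 66.25) and circle(A, 29.03); the above-KM intersection is C = (-56.02, 35.37). T is the foot of the tangent from C: T = (-42.24, 10.88).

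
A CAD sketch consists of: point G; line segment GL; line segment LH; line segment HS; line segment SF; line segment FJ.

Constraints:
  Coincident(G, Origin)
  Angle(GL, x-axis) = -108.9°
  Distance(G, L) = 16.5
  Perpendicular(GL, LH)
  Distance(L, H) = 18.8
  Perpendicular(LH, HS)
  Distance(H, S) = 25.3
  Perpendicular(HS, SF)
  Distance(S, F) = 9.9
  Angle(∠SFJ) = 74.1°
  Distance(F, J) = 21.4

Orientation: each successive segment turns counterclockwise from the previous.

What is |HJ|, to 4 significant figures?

6.210

G is at the origin; GL runs at -108.9° with length 16.5, so L = (-5.345, -15.61). GL ⟂ LH, so LH runs at -18.90°; with |LH| = 18.8, H = (12.44, -21.70). LH ⟂ HS, so HS runs at 71.10°; with |HS| = 25.3, S = (20.64, 2.236). HS ⟂ SF, so SF runs at 161.1°; with |SF| = 9.9, F = (11.27, 5.443). ∠SFJ = 74.1° gives FJ at -93.00° from the x-axis; with |FJ| = 21.4, J = (10.15, -15.93). Then |HJ| = |J − H| = 6.210.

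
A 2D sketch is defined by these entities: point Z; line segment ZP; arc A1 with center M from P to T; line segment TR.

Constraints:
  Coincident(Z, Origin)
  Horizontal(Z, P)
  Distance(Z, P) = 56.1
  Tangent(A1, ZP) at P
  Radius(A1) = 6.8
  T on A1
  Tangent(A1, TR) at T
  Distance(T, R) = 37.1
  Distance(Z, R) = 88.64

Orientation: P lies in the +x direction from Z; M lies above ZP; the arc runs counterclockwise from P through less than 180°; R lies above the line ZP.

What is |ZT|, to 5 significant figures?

61.936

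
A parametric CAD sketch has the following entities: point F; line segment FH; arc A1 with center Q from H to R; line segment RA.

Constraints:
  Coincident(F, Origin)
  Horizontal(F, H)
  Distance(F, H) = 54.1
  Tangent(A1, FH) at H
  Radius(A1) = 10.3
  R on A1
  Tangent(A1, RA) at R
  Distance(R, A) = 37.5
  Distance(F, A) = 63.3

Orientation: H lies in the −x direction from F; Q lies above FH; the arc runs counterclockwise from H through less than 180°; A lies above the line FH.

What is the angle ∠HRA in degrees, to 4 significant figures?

136.3°

Checks: ∠(QH, HF) = 90.00° ✓; |QH| = 10.30 ✓; |QR| = 10.30 ✓; ∠(QR, RA) = 90.00° ✓; |RA| = 37.50 ✓; |FA| = 63.30 ✓.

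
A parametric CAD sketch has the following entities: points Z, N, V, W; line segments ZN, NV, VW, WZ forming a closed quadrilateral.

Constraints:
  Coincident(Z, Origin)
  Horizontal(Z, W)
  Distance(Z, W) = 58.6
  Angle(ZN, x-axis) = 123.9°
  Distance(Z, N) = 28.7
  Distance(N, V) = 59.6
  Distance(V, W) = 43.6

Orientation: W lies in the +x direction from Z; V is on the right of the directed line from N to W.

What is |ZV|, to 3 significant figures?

31.1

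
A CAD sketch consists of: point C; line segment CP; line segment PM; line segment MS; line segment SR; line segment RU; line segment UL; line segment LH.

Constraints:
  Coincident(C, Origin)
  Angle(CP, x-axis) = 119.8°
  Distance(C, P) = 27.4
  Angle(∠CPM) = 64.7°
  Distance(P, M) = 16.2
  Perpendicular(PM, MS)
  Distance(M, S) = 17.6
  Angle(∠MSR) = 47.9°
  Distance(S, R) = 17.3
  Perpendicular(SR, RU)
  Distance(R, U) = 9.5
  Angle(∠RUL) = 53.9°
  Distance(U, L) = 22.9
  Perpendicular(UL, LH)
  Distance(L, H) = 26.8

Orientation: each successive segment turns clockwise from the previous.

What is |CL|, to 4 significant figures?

4.348

The perpendicularity gives RU at right angles to SR, so RU runs at 52.40°; with |RU| = 9.5, U = (-3.996, 25.58). ∠RUL = 53.9° gives UL at -73.70° from the x-axis; with |UL| = 22.9, L = (2.431, 3.605). Then |CL| = |L − C| = 4.348.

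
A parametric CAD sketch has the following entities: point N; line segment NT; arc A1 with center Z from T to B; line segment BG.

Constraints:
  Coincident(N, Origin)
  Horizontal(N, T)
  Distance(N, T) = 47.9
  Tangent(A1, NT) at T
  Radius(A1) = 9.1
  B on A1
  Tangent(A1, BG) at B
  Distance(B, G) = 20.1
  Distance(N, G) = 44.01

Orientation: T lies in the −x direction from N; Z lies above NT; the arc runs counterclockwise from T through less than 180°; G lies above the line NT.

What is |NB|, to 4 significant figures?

39.66

Checks: |ZB| = 9.100 ✓; ∠(ZB, BG) = 90.00° ✓; |BG| = 20.10 ✓; |NG| = 44.01 ✓.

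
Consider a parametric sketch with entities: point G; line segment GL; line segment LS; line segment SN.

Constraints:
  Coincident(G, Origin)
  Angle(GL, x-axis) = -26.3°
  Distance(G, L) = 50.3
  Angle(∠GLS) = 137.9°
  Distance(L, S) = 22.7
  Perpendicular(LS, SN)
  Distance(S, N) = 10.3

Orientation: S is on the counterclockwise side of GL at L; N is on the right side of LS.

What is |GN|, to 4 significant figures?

74.43

G is at the origin; GL runs at -26.3° with length 50.3, so L = 50.3·(cos -26.3°, sin -26.3°) = (45.09, -22.29). ∠GLS = 137.9°, so LS runs at -26.3° + (180° − 137.9°) = 15.80° from the x-axis; with |LS| = 22.7, S = L + 22.7·(cos 15.80°, sin 15.80°) = (66.94, -16.11). LS ⟂ SN; with |SN| = 10.3 on the right of LS, N = S + 10.3·(0.2723, -0.9622) = (69.74, -26.02). Then |GN| = |N − G| = 74.43.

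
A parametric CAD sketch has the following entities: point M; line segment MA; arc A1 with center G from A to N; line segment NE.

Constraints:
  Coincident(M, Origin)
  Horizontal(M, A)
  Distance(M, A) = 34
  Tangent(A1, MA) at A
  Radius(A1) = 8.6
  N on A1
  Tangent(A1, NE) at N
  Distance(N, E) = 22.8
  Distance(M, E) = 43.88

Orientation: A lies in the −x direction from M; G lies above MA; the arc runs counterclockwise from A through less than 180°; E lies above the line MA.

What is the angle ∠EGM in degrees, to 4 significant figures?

93.41°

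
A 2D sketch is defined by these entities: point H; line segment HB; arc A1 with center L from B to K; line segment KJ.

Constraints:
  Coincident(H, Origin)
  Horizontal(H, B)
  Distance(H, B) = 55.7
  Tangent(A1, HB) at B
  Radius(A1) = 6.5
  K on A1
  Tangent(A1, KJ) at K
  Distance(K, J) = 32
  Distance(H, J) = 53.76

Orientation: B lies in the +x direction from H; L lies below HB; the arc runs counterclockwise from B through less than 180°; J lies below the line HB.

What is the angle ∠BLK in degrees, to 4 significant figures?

73.68°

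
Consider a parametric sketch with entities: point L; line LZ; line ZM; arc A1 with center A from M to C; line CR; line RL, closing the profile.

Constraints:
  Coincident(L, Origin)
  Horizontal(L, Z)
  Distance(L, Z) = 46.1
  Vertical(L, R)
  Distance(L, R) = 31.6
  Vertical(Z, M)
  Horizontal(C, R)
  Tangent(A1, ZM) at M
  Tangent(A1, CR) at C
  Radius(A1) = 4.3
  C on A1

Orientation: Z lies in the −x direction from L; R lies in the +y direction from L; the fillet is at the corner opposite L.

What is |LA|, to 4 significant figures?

49.93

L is at the origin; L and Z share the same y with |LZ| = 46.1 and Z on the −x side, so Z = (-46.10, 0.000). LR is vertical with |LR| = 31.6 and R on the +y side, so R = (0.000, 31.60). The virtual corner opposite L is at (-46.10, 31.60). The tangent condition forces AM to be normal to ZM and the tangent condition forces AC to be normal to CR, with radius 4.3, so the center A sits 4.3 in from both sides at A = (-41.80, 27.30). Then |LA| = |A − L| = 49.93.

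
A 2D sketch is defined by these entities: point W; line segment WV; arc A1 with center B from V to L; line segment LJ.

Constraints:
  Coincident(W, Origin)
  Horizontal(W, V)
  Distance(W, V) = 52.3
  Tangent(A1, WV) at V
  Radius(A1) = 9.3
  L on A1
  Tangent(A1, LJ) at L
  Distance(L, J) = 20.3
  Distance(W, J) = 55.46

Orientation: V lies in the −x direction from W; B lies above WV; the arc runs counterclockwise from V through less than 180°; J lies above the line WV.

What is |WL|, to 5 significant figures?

44.411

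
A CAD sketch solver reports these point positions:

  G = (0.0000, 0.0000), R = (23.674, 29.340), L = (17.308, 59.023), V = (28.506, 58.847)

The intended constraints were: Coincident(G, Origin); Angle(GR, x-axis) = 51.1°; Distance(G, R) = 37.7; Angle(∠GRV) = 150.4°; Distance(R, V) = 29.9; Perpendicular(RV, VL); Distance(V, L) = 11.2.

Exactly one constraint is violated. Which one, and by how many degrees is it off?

Perpendicular(RV, VL) — off by 8.40°.

G = (0.00, 0.00) ✓; GR at 51.10° ✓; |GR| = 37.70 ✓; ∠GRV = 150.4° ✓; |RV| = 29.90 ✓; ∠(RV, VL) = 98.40° ✗; |VL| = 11.20 ✓.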